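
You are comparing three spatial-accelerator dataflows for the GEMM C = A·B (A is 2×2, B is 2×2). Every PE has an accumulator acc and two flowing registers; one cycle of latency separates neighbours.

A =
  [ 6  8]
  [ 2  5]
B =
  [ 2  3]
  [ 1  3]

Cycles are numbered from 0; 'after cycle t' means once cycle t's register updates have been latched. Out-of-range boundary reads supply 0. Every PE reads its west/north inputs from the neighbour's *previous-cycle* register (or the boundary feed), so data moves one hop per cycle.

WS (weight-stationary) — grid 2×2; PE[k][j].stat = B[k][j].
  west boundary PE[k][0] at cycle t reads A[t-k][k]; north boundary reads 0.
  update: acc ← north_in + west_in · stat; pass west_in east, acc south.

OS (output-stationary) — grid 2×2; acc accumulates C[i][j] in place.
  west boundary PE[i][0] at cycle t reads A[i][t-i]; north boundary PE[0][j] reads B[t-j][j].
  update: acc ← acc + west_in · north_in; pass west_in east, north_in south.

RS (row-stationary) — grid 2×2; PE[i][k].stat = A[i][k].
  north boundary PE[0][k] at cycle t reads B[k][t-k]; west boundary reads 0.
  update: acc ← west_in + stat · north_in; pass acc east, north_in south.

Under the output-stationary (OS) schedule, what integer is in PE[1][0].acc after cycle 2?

OS (2×2). Following PE[1][0] plus its west/north inputs:
  t=0 PE[0][0]: acc=12 h=6 v=2
  t=0 PE[1][0]: acc=0 h=0 v=0
  t=1 PE[0][0]: acc=20 h=8 v=1
  t=1 PE[1][0]: acc=4 h=2 v=2
  t=2 PE[0][0]: acc=20 h=0 v=0
  t=2 PE[1][0]: acc=9 h=5 v=1

PE[1][0].acc = 9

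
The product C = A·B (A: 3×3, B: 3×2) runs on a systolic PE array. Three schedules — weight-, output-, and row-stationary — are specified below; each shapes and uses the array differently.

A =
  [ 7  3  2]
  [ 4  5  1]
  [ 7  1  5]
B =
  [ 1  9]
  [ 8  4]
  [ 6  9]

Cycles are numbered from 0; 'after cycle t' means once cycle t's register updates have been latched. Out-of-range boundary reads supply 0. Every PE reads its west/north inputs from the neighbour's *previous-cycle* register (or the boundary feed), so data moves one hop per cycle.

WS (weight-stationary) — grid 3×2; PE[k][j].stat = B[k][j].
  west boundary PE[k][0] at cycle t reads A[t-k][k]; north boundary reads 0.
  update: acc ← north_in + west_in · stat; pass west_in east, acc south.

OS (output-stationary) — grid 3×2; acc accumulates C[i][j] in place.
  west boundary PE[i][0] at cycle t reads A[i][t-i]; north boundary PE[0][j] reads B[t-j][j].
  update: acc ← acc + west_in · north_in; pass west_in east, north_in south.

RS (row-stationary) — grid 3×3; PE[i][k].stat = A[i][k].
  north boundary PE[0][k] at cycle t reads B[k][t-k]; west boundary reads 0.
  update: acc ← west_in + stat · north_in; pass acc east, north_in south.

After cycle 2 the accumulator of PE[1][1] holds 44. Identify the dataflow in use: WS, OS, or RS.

WS [3×2] PE[1][1] across cycles:
  t=0 PE[1][1]: acc=0 h=0 v=0
  t=1 PE[1][1]: acc=0 h=0 v=0
  t=2 PE[1][1]: acc=75 h=3 v=75
OS [3×2] PE[1][1] across cycles:
  t=0 PE[1][1]: acc=0 h=0 v=0
  t=1 PE[1][1]: acc=0 h=0 v=0
  t=2 PE[1][1]: acc=36 h=4 v=9
RS [3×3] PE[1][1] across cycles:
  t=0 PE[1][1]: acc=0 h=0 v=0
  t=1 PE[1][1]: acc=0 h=0 v=0
  t=2 PE[1][1]: acc=44 h=44 v=8

dataflow = RS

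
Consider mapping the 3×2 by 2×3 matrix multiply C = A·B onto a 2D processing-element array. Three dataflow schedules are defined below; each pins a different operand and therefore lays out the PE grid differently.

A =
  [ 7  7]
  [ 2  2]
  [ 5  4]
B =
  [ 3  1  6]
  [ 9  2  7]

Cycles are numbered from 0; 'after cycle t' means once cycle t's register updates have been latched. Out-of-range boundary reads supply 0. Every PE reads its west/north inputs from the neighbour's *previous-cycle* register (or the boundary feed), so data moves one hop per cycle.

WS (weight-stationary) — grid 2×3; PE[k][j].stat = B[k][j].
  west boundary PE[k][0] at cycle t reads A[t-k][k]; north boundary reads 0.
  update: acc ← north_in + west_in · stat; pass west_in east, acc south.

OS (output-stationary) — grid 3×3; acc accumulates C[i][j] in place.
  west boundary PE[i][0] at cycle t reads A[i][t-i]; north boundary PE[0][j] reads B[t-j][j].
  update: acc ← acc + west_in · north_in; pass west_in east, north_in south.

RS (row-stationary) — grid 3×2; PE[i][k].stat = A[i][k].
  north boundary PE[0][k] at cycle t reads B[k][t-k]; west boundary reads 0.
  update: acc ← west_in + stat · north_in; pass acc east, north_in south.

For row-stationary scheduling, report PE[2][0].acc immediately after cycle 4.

PE[2][0].acc = 30

RS on a 3×2 grid — tracing PE[2][0] and its feeders:
  @0  [1,0]  acc 0  |  →0  ↓0
  @0  [2,0]  acc 0  |  →0  ↓0
  @1  [1,0]  acc 6  |  →6  ↓3
  @1  [2,0]  acc 0  |  →0  ↓0
  @2  [1,0]  acc 2  |  →2  ↓1
  @2  [2,0]  acc 15  |  →15  ↓3
  @3  [1,0]  acc 12  |  →12  ↓6
  @3  [2,0]  acc 5  |  →5  ↓1
  @4  [1,0]  acc 0  |  →0  ↓0
  @4  [2,0]  acc 30  |  →30  ↓6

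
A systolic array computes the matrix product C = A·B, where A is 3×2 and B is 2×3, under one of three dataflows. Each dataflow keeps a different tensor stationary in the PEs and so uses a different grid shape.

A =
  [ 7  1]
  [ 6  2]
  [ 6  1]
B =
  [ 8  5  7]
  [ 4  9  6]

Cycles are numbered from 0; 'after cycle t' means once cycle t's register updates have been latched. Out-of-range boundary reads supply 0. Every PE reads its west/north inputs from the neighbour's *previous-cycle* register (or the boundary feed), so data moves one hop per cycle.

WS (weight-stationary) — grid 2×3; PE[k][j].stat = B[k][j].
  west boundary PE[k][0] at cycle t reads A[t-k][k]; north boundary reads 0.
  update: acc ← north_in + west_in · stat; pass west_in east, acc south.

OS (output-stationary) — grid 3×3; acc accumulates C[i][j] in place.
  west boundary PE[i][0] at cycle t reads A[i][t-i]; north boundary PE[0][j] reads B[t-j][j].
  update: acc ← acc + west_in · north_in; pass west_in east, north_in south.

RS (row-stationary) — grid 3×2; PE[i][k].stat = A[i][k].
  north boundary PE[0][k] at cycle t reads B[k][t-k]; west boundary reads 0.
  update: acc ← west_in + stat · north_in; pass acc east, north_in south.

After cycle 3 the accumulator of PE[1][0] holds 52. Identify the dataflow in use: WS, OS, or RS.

WS (2×3 grid), PE[1][0]:
  step 0 · PE1,0: acc=0; fwd→0 fwd↓0
  step 1 · PE1,0: acc=60; fwd→1 fwd↓60
  step 2 · PE1,0: acc=56; fwd→2 fwd↓56
  step 3 · PE1,0: acc=52; fwd→1 fwd↓52
OS (3×3 grid), PE[1][0]:
  step 0 · PE1,0: acc=0; fwd→0 fwd↓0
  step 1 · PE1,0: acc=48; fwd→6 fwd↓8
  step 2 · PE1,0: acc=56; fwd→2 fwd↓4
  step 3 · PE1,0: acc=56; fwd→0 fwd↓0
RS (3×2 grid), PE[1][0]:
  step 0 · PE1,0: acc=0; fwd→0 fwd↓0
  step 1 · PE1,0: acc=48; fwd→48 fwd↓8
  step 2 · PE1,0: acc=30; fwd→30 fwd↓5
  step 3 · PE1,0: acc=42; fwd→42 fwd↓7

dataflow = WS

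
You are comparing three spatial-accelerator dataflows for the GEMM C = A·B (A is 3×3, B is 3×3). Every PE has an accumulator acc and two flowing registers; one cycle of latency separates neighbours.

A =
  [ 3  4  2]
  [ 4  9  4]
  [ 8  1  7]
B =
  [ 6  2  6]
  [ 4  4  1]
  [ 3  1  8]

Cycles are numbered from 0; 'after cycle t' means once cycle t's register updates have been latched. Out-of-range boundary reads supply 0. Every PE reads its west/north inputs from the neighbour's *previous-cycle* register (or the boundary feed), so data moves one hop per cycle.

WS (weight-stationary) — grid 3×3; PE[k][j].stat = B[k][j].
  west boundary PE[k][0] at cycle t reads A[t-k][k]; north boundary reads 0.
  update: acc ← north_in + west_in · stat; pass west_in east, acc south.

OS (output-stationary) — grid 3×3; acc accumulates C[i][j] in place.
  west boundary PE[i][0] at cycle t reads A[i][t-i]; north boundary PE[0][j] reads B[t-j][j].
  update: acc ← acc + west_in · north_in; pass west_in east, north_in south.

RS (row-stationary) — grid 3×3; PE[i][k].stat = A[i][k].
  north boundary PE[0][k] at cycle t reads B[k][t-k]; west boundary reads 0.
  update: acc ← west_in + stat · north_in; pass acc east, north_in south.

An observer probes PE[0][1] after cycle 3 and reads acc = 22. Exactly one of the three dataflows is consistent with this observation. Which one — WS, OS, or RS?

dataflow = RS

WS (3×3 grid), PE[0][1]:
  0: (0,1).acc=0  regs=<0,0>
  1: (0,1).acc=6  regs=<3,6>
  2: (0,1).acc=8  regs=<4,8>
  3: (0,1).acc=16  regs=<8,16>
OS (3×3 grid), PE[0][1]:
  0: (0,1).acc=0  regs=<0,0>
  1: (0,1).acc=6  regs=<3,2>
  2: (0,1).acc=22  regs=<4,4>
  3: (0,1).acc=24  regs=<2,1>
RS (3×3 grid), PE[0][1]:
  0: (0,1).acc=0  regs=<0,0>
  1: (0,1).acc=34  regs=<34,4>
  2: (0,1).acc=22  regs=<22,4>
  3: (0,1).acc=22  regs=<22,1>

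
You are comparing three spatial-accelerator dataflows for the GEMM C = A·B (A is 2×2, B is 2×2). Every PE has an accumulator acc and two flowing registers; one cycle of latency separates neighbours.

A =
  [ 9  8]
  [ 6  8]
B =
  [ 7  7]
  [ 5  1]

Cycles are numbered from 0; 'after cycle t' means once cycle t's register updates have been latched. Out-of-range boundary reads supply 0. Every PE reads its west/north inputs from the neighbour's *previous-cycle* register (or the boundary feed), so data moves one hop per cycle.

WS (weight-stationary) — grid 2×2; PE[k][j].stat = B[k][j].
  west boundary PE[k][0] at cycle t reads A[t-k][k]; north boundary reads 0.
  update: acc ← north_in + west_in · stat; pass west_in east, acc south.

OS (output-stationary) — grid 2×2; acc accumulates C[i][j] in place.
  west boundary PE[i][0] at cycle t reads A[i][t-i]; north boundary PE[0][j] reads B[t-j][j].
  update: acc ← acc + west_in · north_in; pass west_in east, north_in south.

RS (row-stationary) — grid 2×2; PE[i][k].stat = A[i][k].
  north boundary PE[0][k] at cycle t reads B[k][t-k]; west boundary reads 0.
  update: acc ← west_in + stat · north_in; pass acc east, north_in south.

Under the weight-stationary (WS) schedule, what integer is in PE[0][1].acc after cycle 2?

WS (2×2). Following PE[0][1] plus its west/north inputs:
  0: (0,0).acc=63  regs=<9,63>
  0: (0,1).acc=0  regs=<0,0>
  1: (0,0).acc=42  regs=<6,42>
  1: (0,1).acc=63  regs=<9,63>
  2: (0,0).acc=0  regs=<0,0>
  2: (0,1).acc=42  regs=<6,42>

PE[0][1].acc = 42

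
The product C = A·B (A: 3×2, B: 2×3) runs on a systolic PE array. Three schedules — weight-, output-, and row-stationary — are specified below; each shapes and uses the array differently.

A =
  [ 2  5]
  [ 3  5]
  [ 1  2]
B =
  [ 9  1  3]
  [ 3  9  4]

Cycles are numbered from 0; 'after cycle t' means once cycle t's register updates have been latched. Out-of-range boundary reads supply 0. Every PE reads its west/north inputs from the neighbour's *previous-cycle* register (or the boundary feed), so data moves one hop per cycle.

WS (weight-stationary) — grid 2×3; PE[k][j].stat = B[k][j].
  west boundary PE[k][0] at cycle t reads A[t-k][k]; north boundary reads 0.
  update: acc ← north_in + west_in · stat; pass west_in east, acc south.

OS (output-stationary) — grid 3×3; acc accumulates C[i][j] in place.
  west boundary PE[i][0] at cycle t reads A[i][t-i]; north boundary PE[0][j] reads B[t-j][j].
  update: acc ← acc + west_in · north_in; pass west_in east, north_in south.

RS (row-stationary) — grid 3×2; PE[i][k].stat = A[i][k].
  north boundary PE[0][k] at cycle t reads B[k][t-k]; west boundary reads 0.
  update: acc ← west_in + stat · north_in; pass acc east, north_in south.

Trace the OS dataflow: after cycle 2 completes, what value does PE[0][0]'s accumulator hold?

PE[0][0].acc = 33

OS 3×3: PE[0][0] cycle-by-cycle (with neighbour feeds):
  [0] (0,0) acc=18 (h:2 v:9)
  [1] (0,0) acc=33 (h:5 v:3)
  [2] (0,0) acc=33 (h:0 v:0)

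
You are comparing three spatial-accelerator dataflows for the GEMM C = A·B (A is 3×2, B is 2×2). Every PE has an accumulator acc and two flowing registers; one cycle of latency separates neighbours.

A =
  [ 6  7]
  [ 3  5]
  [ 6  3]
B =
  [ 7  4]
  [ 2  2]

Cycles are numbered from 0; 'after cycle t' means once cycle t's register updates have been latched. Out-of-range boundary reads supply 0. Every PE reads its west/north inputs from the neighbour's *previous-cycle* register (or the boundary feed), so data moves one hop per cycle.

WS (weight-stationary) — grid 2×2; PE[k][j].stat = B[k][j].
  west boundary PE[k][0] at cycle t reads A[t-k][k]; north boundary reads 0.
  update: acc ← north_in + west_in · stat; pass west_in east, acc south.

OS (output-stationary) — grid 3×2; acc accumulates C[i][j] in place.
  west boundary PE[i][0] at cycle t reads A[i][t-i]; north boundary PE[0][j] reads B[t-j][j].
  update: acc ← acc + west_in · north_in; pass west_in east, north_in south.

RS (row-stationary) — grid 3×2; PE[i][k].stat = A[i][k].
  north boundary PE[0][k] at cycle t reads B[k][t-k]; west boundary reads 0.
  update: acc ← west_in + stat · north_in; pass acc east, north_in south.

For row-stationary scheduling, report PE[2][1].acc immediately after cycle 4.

PE[2][1].acc = 30

RS on a 3×2 grid — tracing PE[2][1] and its feeders:
  t=0 PE[1][1]: acc=0 h=0 v=0
  t=0 PE[2][0]: acc=0 h=0 v=0
  t=0 PE[2][1]: acc=0 h=0 v=0
  t=1 PE[1][1]: acc=0 h=0 v=0
  t=1 PE[2][0]: acc=0 h=0 v=0
  t=1 PE[2][1]: acc=0 h=0 v=0
  t=2 PE[1][1]: acc=31 h=31 v=2
  t=2 PE[2][0]: acc=42 h=42 v=7
  t=2 PE[2][1]: acc=0 h=0 v=0
  t=3 PE[1][1]: acc=22 h=22 v=2
  t=3 PE[2][0]: acc=24 h=24 v=4
  t=3 PE[2][1]: acc=48 h=48 v=2
  t=4 PE[1][1]: acc=0 h=0 v=0
  t=4 PE[2][0]: acc=0 h=0 v=0
  t=4 PE[2][1]: acc=30 h=30 v=2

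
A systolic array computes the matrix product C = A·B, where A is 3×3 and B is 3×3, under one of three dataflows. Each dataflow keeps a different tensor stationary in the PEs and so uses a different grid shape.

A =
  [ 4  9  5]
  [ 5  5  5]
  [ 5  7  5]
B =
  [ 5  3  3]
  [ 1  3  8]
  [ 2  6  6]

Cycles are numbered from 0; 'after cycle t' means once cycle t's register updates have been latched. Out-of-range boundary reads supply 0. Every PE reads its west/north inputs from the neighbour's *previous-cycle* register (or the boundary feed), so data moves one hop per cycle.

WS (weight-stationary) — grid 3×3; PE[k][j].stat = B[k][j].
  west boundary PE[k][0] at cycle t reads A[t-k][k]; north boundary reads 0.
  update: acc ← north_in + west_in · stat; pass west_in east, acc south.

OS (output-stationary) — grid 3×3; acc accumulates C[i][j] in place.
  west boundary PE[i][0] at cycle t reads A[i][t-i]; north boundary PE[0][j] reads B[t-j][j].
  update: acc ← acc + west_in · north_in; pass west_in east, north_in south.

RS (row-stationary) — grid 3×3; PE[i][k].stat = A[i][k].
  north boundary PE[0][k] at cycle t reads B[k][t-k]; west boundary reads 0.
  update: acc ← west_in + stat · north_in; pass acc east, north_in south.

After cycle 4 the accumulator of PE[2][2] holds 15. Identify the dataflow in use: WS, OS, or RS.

dataflow = OS

— WS: 3×3; PE[2][2] trace:
  cycle 0: PE[2][2] → acc 0, east 0, south 0
  cycle 1: PE[2][2] → acc 0, east 0, south 0
  cycle 2: PE[2][2] → acc 0, east 0, south 0
  cycle 3: PE[2][2] → acc 0, east 0, south 0
  cycle 4: PE[2][2] → acc 114, east 5, south 114
— OS: 3×3; PE[2][2] trace:
  cycle 0: PE[2][2] → acc 0, east 0, south 0
  cycle 1: PE[2][2] → acc 0, east 0, south 0
  cycle 2: PE[2][2] → acc 0, east 0, south 0
  cycle 3: PE[2][2] → acc 0, east 0, south 0
  cycle 4: PE[2][2] → acc 15, east 5, south 3
— RS: 3×3; PE[2][2] trace:
  cycle 0: PE[2][2] → acc 0, east 0, south 0
  cycle 1: PE[2][2] → acc 0, east 0, south 0
  cycle 2: PE[2][2] → acc 0, east 0, south 0
  cycle 3: PE[2][2] → acc 0, east 0, south 0
  cycle 4: PE[2][2] → acc 42, east 42, south 2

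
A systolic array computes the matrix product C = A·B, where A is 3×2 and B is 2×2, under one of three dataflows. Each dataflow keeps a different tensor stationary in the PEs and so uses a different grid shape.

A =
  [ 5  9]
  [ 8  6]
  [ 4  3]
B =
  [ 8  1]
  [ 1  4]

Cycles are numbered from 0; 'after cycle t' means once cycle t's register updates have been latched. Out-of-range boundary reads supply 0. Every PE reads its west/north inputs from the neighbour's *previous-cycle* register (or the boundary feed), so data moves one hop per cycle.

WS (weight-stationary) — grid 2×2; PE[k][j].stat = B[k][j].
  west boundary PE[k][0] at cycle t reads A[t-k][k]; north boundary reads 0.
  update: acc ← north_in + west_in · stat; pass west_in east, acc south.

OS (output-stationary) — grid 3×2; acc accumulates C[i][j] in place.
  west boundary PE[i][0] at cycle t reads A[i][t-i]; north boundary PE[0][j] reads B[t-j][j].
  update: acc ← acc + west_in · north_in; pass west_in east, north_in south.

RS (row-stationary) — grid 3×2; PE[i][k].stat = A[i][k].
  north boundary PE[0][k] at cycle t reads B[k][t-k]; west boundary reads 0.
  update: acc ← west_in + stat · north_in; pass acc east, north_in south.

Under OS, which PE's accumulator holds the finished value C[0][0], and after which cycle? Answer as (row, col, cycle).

OS — PE[0][0] is where C[0][0] collects:
  cycle 0: PE[0][0] → acc 40, east 5, south 8
  cycle 1: PE[0][0] → acc 49, east 9, south 1

(row, col, cycle) = (0, 0, 1)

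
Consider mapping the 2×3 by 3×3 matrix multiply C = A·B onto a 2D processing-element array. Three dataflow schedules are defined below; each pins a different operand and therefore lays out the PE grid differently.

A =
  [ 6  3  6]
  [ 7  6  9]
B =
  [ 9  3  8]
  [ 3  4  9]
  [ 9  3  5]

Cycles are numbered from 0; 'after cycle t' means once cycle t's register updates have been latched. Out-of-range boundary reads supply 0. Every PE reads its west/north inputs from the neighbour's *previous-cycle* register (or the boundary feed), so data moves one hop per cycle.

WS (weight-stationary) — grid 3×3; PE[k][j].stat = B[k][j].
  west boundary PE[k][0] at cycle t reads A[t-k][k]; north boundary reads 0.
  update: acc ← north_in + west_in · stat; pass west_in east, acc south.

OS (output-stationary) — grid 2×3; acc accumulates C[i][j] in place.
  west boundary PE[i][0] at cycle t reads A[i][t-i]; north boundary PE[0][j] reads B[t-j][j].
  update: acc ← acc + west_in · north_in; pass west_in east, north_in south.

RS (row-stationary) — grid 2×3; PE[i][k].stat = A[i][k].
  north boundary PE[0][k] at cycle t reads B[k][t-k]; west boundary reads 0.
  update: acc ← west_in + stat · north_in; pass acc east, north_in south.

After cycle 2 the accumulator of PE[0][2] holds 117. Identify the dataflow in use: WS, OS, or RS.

dataflow = RS

Under WS (3×3), PE[0][2]:
  c0 r0c2: 0 / 0 / 0
  c1 r0c2: 0 / 0 / 0
  c2 r0c2: 48 / 6 / 48
Under OS (2×3), PE[0][2]:
  c0 r0c2: 0 / 0 / 0
  c1 r0c2: 0 / 0 / 0
  c2 r0c2: 48 / 6 / 8
Under RS (2×3), PE[0][2]:
  c0 r0c2: 0 / 0 / 0
  c1 r0c2: 0 / 0 / 0
  c2 r0c2: 117 / 117 / 9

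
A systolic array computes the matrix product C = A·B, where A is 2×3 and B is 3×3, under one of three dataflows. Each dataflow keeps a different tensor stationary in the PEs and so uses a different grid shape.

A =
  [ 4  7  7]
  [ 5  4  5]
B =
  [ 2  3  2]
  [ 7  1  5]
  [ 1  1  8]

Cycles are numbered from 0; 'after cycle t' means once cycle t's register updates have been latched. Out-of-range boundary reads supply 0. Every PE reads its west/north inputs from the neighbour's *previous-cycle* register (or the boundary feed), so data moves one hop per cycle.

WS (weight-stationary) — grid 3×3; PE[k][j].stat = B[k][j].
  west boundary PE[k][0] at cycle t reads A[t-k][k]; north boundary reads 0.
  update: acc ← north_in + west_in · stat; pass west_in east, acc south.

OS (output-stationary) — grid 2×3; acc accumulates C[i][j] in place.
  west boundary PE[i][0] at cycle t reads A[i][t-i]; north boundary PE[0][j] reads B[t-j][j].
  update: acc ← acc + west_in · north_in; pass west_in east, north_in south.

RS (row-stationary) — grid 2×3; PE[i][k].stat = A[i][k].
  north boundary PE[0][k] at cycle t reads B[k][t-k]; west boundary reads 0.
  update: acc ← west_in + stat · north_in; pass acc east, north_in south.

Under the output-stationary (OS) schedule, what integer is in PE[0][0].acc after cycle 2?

Tracing OS — 2×3 array, target PE[0][0]:
  step 0 · PE0,0: acc=8; fwd→4 fwd↓2
  step 1 · PE0,0: acc=57; fwd→7 fwd↓7
  step 2 · PE0,0: acc=64; fwd→7 fwd↓1

PE[0][0].acc = 64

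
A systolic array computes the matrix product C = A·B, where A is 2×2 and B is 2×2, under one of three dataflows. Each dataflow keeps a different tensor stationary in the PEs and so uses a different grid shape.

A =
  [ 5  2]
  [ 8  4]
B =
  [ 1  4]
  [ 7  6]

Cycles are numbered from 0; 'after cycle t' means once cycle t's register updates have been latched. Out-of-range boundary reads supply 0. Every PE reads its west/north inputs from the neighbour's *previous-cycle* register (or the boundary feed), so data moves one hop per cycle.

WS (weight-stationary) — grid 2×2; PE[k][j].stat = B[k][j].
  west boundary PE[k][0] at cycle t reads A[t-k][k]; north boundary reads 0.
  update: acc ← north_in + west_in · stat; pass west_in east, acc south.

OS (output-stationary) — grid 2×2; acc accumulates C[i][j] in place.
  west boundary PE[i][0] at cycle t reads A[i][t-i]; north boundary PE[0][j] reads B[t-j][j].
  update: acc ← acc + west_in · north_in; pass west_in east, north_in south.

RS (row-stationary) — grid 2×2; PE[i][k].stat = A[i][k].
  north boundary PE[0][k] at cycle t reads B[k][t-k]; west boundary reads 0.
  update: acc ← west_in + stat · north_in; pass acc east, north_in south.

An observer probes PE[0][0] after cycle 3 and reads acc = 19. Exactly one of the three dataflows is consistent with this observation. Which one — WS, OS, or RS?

dataflow = OS

— WS: 2×2; PE[0][0] trace:
  t=0 PE[0][0]: acc=5 h=5 v=5
  t=1 PE[0][0]: acc=8 h=8 v=8
  t=2 PE[0][0]: acc=0 h=0 v=0
  t=3 PE[0][0]: acc=0 h=0 v=0
— OS: 2×2; PE[0][0] trace:
  t=0 PE[0][0]: acc=5 h=5 v=1
  t=1 PE[0][0]: acc=19 h=2 v=7
  t=2 PE[0][0]: acc=19 h=0 v=0
  t=3 PE[0][0]: acc=19 h=0 v=0
— RS: 2×2; PE[0][0] trace:
  t=0 PE[0][0]: acc=5 h=5 v=1
  t=1 PE[0][0]: acc=20 h=20 v=4
  t=2 PE[0][0]: acc=0 h=0 v=0
  t=3 PE[0][0]: acc=0 h=0 v=0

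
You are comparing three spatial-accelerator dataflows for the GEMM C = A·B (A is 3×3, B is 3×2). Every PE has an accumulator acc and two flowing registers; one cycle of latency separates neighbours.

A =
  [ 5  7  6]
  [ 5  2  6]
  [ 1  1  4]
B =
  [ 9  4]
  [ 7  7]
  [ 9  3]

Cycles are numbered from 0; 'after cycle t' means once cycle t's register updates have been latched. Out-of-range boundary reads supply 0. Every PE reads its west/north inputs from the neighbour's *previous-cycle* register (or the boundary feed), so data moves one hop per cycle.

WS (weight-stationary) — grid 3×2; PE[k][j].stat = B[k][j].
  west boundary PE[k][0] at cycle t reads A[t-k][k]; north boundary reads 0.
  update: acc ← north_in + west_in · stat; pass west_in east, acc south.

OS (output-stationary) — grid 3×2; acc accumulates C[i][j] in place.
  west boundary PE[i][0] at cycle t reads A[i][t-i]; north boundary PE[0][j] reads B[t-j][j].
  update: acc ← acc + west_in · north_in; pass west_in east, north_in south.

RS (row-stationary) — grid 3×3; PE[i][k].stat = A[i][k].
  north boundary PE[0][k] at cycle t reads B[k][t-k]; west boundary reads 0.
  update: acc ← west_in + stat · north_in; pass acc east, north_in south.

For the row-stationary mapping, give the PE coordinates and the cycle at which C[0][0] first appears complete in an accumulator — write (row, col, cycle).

RS: C[0][0] accumulates in PE[0][2]:
  after 0 — PE[0][2] acc=0, pass-E 0, pass-S 0
  after 1 — PE[0][2] acc=0, pass-E 0, pass-S 0
  after 2 — PE[0][2] acc=148, pass-E 148, pass-S 9

(row, col, cycle) = (0, 2, 2)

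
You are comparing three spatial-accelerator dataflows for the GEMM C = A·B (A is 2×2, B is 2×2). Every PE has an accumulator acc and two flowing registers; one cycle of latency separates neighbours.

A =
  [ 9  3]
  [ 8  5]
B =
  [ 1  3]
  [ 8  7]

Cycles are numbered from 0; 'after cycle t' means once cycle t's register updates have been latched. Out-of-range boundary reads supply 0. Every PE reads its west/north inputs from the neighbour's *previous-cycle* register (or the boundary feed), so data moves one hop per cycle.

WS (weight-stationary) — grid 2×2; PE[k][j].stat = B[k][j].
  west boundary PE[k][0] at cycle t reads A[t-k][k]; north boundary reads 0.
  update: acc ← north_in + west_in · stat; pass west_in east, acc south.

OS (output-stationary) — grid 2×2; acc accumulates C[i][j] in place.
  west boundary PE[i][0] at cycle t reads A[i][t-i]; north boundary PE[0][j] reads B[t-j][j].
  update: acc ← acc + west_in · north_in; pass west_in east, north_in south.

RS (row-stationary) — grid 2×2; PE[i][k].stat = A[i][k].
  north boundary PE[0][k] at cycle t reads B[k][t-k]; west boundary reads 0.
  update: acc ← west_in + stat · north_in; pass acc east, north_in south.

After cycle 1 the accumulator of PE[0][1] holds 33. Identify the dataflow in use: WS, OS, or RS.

dataflow = RS

WS (2×2 grid), PE[0][1]:
  0: (0,1).acc=0  regs=<0,0>
  1: (0,1).acc=27  regs=<9,27>
OS (2×2 grid), PE[0][1]:
  0: (0,1).acc=0  regs=<0,0>
  1: (0,1).acc=27  regs=<9,3>
RS (2×2 grid), PE[0][1]:
  0: (0,1).acc=0  regs=<0,0>
  1: (0,1).acc=33  regs=<33,8>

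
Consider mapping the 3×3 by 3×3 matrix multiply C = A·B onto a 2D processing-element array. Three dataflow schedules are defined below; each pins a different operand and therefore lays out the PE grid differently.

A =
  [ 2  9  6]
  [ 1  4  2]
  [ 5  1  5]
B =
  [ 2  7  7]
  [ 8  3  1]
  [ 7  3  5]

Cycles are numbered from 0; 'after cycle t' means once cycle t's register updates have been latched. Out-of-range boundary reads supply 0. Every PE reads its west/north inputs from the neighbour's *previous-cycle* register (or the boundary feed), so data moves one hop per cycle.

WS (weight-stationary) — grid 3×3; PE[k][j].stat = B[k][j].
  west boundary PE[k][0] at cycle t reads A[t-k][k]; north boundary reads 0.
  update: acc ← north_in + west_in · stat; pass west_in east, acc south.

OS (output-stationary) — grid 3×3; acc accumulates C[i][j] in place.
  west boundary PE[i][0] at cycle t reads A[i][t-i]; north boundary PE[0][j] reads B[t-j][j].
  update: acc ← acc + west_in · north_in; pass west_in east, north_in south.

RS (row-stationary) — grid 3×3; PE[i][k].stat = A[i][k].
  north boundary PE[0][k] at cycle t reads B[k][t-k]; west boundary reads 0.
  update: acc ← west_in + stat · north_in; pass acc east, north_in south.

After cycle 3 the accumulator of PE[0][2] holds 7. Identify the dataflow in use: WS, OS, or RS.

dataflow = WS

— WS: 3×3; PE[0][2] trace:
  after 0 — PE[0][2] acc=0, pass-E 0, pass-S 0
  after 1 — PE[0][2] acc=0, pass-E 0, pass-S 0
  after 2 — PE[0][2] acc=14, pass-E 2, pass-S 14
  after 3 — PE[0][2] acc=7, pass-E 1, pass-S 7
— OS: 3×3; PE[0][2] trace:
  after 0 — PE[0][2] acc=0, pass-E 0, pass-S 0
  after 1 — PE[0][2] acc=0, pass-E 0, pass-S 0
  after 2 — PE[0][2] acc=14, pass-E 2, pass-S 7
  after 3 — PE[0][2] acc=23, pass-E 9, pass-S 1
— RS: 3×3; PE[0][2] trace:
  after 0 — PE[0][2] acc=0, pass-E 0, pass-S 0
  after 1 — PE[0][2] acc=0, pass-E 0, pass-S 0
  after 2 — PE[0][2] acc=118, pass-E 118, pass-S 7
  after 3 — PE[0][2] acc=59, pass-E 59, pass-S 3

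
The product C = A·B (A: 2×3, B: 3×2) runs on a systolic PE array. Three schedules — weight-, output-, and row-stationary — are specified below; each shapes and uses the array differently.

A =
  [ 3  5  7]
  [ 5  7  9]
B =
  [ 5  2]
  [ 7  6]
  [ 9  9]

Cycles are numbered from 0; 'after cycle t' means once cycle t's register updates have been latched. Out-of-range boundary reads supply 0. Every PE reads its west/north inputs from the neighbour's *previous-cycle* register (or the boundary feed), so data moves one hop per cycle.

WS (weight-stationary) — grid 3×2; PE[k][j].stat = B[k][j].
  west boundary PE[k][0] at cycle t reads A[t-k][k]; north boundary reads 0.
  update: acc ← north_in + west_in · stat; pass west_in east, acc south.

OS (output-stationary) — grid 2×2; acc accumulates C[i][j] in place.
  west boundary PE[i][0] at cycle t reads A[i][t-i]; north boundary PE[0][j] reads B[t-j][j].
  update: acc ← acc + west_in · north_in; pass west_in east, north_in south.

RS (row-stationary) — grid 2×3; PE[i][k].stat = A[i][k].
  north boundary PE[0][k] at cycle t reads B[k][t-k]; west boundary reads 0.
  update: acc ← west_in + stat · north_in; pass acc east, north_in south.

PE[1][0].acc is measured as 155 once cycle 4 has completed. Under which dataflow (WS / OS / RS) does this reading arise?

dataflow = OS

Under WS (3×2), PE[1][0]:
  0: (1,0).acc=0  regs=<0,0>
  1: (1,0).acc=50  regs=<5,50>
  2: (1,0).acc=74  regs=<7,74>
  3: (1,0).acc=0  regs=<0,0>
  4: (1,0).acc=0  regs=<0,0>
Under OS (2×2), PE[1][0]:
  0: (1,0).acc=0  regs=<0,0>
  1: (1,0).acc=25  regs=<5,5>
  2: (1,0).acc=74  regs=<7,7>
  3: (1,0).acc=155  regs=<9,9>
  4: (1,0).acc=155  regs=<0,0>
Under RS (2×3), PE[1][0]:
  0: (1,0).acc=0  regs=<0,0>
  1: (1,0).acc=25  regs=<25,5>
  2: (1,0).acc=10  regs=<10,2>
  3: (1,0).acc=0  regs=<0,0>
  4: (1,0).acc=0  regs=<0,0>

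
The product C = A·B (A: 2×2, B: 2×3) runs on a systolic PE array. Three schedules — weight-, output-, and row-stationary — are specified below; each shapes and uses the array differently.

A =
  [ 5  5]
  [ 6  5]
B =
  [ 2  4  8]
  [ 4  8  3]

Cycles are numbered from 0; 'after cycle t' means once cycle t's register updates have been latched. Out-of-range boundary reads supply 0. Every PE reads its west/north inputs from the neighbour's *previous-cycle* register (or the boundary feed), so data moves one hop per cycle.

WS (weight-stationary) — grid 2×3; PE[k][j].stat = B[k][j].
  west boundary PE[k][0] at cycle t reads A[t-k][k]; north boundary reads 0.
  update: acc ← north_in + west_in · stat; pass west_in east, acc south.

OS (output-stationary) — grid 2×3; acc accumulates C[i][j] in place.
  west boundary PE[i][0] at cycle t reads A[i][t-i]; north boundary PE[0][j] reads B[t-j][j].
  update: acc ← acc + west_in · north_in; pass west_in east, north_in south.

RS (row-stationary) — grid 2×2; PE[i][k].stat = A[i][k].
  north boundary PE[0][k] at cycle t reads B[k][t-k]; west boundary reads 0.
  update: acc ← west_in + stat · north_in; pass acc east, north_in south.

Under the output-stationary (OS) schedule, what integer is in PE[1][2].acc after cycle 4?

PE[1][2].acc = 63

OS (2×3). Following PE[1][2] plus its west/north inputs:
  @0  [0,2]  acc 0  |  →0  ↓0
  @0  [1,1]  acc 0  |  →0  ↓0
  @0  [1,2]  acc 0  |  →0  ↓0
  @1  [0,2]  acc 0  |  →0  ↓0
  @1  [1,1]  acc 0  |  →0  ↓0
  @1  [1,2]  acc 0  |  →0  ↓0
  @2  [0,2]  acc 40  |  →5  ↓8
  @2  [1,1]  acc 24  |  →6  ↓4
  @2  [1,2]  acc 0  |  →0  ↓0
  @3  [0,2]  acc 55  |  →5  ↓3
  @3  [1,1]  acc 64  |  →5  ↓8
  @3  [1,2]  acc 48  |  →6  ↓8
  @4  [0,2]  acc 55  |  →0  ↓0
  @4  [1,1]  acc 64  |  →0  ↓0
  @4  [1,2]  acc 63  |  →5  ↓3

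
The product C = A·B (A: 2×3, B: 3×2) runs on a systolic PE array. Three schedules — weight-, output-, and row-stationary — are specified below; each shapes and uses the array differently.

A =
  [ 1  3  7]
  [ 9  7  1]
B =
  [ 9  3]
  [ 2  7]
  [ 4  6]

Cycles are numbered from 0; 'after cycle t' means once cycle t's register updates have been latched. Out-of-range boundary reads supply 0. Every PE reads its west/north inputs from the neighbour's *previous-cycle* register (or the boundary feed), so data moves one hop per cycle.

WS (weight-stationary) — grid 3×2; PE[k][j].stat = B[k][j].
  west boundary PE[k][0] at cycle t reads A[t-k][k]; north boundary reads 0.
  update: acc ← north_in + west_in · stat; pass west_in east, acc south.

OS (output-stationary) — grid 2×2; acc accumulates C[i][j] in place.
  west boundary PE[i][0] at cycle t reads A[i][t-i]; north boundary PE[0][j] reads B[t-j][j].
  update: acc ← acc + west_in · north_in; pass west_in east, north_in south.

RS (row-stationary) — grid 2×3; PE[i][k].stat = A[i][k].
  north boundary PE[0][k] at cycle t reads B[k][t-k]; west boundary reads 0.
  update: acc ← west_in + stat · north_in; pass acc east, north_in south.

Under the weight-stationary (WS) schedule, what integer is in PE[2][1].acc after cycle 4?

PE[2][1].acc = 82

WS (3×2). Following PE[2][1] plus its west/north inputs:
  after 0 — PE[1][1] acc=0, pass-E 0, pass-S 0
  after 0 — PE[2][0] acc=0, pass-E 0, pass-S 0
  after 0 — PE[2][1] acc=0, pass-E 0, pass-S 0
  after 1 — PE[1][1] acc=0, pass-E 0, pass-S 0
  after 1 — PE[2][0] acc=0, pass-E 0, pass-S 0
  after 1 — PE[2][1] acc=0, pass-E 0, pass-S 0
  after 2 — PE[1][1] acc=24, pass-E 3, pass-S 24
  after 2 — PE[2][0] acc=43, pass-E 7, pass-S 43
  after 2 — PE[2][1] acc=0, pass-E 0, pass-S 0
  after 3 — PE[1][1] acc=76, pass-E 7, pass-S 76
  after 3 — PE[2][0] acc=99, pass-E 1, pass-S 99
  after 3 — PE[2][1] acc=66, pass-E 7, pass-S 66
  after 4 — PE[1][1] acc=0, pass-E 0, pass-S 0
  after 4 — PE[2][0] acc=0, pass-E 0, pass-S 0
  after 4 — PE[2][1] acc=82, pass-E 1, pass-S 82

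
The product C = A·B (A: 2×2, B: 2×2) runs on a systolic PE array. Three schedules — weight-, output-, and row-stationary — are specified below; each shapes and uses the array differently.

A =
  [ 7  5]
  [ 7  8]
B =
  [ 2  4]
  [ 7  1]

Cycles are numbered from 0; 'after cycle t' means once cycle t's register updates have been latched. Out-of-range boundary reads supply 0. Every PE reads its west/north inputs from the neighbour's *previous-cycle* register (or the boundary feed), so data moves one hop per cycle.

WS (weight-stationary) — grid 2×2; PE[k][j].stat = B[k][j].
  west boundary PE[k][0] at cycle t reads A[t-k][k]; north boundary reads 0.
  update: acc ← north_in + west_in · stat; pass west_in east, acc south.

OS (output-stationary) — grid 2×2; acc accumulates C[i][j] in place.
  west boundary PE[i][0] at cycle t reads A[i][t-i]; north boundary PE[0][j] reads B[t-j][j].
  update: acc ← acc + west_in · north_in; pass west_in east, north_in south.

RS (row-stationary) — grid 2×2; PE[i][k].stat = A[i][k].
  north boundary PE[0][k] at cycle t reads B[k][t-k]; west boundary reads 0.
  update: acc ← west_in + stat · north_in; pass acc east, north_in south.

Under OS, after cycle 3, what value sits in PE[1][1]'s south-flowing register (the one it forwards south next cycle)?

OS (2×2). Following PE[1][1] plus its west/north inputs:
  [0] (0,1) acc=0 (h:0 v:0)
  [0] (1,0) acc=0 (h:0 v:0)
  [0] (1,1) acc=0 (h:0 v:0)
  [1] (0,1) acc=28 (h:7 v:4)
  [1] (1,0) acc=14 (h:7 v:2)
  [1] (1,1) acc=0 (h:0 v:0)
  [2] (0,1) acc=33 (h:5 v:1)
  [2] (1,0) acc=70 (h:8 v:7)
  [2] (1,1) acc=28 (h:7 v:4)
  [3] (0,1) acc=33 (h:0 v:0)
  [3] (1,0) acc=70 (h:0 v:0)
  [3] (1,1) acc=36 (h:8 v:1)

register = 1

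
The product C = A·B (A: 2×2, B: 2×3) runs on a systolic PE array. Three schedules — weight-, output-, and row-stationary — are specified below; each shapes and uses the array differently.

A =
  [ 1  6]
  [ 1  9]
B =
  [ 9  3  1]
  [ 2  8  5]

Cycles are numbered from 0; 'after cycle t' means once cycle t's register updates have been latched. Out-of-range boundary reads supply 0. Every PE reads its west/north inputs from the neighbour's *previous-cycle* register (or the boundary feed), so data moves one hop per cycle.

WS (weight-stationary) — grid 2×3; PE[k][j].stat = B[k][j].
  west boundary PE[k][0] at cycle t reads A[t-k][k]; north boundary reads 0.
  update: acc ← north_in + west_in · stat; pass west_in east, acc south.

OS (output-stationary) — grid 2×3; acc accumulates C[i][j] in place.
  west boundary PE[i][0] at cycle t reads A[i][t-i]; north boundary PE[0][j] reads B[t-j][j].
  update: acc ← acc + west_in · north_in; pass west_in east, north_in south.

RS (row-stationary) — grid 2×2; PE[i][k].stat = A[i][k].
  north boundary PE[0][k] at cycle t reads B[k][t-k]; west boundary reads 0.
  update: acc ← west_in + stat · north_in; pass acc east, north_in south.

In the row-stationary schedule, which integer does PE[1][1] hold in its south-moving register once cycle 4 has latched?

register = 5

RS 2×2: PE[1][1] cycle-by-cycle (with neighbour feeds):
  cycle 0: PE[0][1] → acc 0, east 0, south 0
  cycle 0: PE[1][0] → acc 0, east 0, south 0
  cycle 0: PE[1][1] → acc 0, east 0, south 0
  cycle 1: PE[0][1] → acc 21, east 21, south 2
  cycle 1: PE[1][0] → acc 9, east 9, south 9
  cycle 1: PE[1][1] → acc 0, east 0, south 0
  cycle 2: PE[0][1] → acc 51, east 51, south 8
  cycle 2: PE[1][0] → acc 3, east 3, south 3
  cycle 2: PE[1][1] → acc 27, east 27, south 2
  cycle 3: PE[0][1] → acc 31, east 31, south 5
  cycle 3: PE[1][0] → acc 1, east 1, south 1
  cycle 3: PE[1][1] → acc 75, east 75, south 8
  cycle 4: PE[0][1] → acc 0, east 0, south 0
  cycle 4: PE[1][0] → acc 0, east 0, south 0
  cycle 4: PE[1][1] → acc 46, east 46, south 5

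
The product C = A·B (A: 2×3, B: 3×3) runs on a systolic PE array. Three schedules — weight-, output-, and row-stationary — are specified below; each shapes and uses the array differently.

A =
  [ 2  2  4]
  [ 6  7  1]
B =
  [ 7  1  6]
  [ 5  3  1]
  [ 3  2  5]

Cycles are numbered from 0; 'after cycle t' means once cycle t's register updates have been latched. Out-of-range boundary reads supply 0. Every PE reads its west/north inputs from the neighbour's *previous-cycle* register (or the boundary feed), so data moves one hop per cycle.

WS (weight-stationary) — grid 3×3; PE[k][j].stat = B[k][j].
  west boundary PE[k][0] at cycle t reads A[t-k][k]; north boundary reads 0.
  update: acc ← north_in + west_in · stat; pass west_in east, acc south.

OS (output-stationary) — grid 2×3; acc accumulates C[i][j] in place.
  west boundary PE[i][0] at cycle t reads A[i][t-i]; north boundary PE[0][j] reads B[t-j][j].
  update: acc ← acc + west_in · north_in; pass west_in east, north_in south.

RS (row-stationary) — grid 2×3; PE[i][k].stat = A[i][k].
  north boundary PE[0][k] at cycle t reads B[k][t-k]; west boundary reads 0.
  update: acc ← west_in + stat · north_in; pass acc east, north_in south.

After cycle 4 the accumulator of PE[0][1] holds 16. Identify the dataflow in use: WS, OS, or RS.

dataflow = OS

WS (3×3 grid), PE[0][1]:
  after 0 — PE[0][1] acc=0, pass-E 0, pass-S 0
  after 1 — PE[0][1] acc=2, pass-E 2, pass-S 2
  after 2 — PE[0][1] acc=6, pass-E 6, pass-S 6
  after 3 — PE[0][1] acc=0, pass-E 0, pass-S 0
  after 4 — PE[0][1] acc=0, pass-E 0, pass-S 0
OS (2×3 grid), PE[0][1]:
  after 0 — PE[0][1] acc=0, pass-E 0, pass-S 0
  after 1 — PE[0][1] acc=2, pass-E 2, pass-S 1
  after 2 — PE[0][1] acc=8, pass-E 2, pass-S 3
  after 3 — PE[0][1] acc=16, pass-E 4, pass-S 2
  after 4 — PE[0][1] acc=16, pass-E 0, pass-S 0
RS (2×3 grid), PE[0][1]:
  after 0 — PE[0][1] acc=0, pass-E 0, pass-S 0
  after 1 — PE[0][1] acc=24, pass-E 24, pass-S 5
  after 2 — PE[0][1] acc=8, pass-E 8, pass-S 3
  after 3 — PE[0][1] acc=14, pass-E 14, pass-S 1
  after 4 — PE[0][1] acc=0, pass-E 0, pass-S 0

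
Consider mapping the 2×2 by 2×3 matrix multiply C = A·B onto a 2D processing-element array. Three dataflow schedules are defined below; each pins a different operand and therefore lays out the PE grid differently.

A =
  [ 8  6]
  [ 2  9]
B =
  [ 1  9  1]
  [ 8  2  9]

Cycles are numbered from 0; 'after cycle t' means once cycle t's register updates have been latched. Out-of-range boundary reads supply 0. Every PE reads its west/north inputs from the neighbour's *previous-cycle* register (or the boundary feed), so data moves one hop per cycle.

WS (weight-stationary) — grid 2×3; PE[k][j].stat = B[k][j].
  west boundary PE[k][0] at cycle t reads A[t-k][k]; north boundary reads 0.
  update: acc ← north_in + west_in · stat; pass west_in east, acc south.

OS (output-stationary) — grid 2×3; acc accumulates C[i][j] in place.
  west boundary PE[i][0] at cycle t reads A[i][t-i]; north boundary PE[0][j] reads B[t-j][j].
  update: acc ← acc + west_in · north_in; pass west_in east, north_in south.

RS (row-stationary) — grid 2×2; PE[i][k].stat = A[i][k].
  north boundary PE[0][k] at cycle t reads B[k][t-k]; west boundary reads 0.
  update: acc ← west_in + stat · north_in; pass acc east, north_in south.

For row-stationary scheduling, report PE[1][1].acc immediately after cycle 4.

RS on a 2×2 grid — tracing PE[1][1] and its feeders:
  cycle 0: PE[0][1] → acc 0, east 0, south 0
  cycle 0: PE[1][0] → acc 0, east 0, south 0
  cycle 0: PE[1][1] → acc 0, east 0, south 0
  cycle 1: PE[0][1] → acc 56, east 56, south 8
  cycle 1: PE[1][0] → acc 2, east 2, south 1
  cycle 1: PE[1][1] → acc 0, east 0, south 0
  cycle 2: PE[0][1] → acc 84, east 84, south 2
  cycle 2: PE[1][0] → acc 18, east 18, south 9
  cycle 2: PE[1][1] → acc 74, east 74, south 8
  cycle 3: PE[0][1] → acc 62, east 62, south 9
  cycle 3: PE[1][0] → acc 2, east 2, south 1
  cycle 3: PE[1][1] → acc 36, east 36, south 2
  cycle 4: PE[0][1] → acc 0, east 0, south 0
  cycle 4: PE[1][0] → acc 0, east 0, south 0
  cycle 4: PE[1][1] → acc 83, east 83, south 9

PE[1][1].acc = 83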